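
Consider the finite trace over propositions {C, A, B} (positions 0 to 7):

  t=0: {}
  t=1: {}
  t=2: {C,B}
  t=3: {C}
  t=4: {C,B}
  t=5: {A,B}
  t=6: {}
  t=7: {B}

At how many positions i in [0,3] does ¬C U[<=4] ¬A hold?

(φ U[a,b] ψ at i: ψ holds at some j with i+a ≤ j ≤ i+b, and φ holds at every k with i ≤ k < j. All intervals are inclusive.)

Evaluate at each i in [0,3]:
  i=0: ✓ (rhs at j=0)
  i=1: ✓ (rhs at j=1)
  i=2: ✓ (rhs at j=2)
  i=3: ✓ (rhs at j=3)
Positions where it holds: {0, 1, 2, 3} → 4.

4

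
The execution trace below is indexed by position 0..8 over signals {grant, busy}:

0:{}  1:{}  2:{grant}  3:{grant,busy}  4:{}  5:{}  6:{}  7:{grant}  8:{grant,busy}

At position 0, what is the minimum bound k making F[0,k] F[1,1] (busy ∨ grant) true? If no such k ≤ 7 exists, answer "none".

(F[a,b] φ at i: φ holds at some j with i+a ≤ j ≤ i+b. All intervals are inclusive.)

Scan j = 0,1,… for F[1,1] (busy ∨ grant):
  j=0: fails
  j=1: holds
First hit at j=1, so smallest k = 1-0 = 1.

1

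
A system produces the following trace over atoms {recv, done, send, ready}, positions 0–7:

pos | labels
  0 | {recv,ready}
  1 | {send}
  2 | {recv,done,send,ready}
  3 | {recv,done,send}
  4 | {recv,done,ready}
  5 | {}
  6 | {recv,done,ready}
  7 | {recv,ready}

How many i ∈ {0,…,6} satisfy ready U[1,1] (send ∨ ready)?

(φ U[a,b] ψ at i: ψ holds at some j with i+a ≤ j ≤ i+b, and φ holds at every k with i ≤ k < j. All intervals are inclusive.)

3

Evaluate at each i in [0,6]:
  i=0: ✓ (rhs at j=1; lhs holds on [0,0])
  i=1: ✗ (lhs fails at k=1 before rhs at j=2)
  i=2: ✓ (rhs at j=3; lhs holds on [2,2])
  i=3: ✗ (lhs fails at k=3 before rhs at j=4)
  i=4: ✗ (no rhs in [5,5])
  i=5: ✗ (lhs fails at k=5 before rhs at j=6)
  i=6: ✓ (rhs at j=7; lhs holds on [6,6])
Positions where it holds: {0, 2, 6} → 3.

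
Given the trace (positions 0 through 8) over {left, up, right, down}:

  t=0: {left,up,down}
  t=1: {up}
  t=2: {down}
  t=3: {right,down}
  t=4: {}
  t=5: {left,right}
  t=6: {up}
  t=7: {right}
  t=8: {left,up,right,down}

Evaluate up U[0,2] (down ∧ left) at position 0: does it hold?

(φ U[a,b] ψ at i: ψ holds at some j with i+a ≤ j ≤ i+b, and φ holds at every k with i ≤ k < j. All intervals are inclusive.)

Yes

Need some j in [0,2] with (down ∧ left), and up at every k in [0,j-1].
  j=0: (down ∧ left) holds; no prefix to check → satisfied.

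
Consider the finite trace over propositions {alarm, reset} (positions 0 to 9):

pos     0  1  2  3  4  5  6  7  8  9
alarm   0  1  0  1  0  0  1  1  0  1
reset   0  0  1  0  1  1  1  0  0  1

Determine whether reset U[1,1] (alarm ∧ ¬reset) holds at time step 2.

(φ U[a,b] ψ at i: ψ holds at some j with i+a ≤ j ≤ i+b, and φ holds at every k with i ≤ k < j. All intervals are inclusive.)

True

Need some j in [3,3] with (alarm ∧ ¬reset), and reset at every k in [2,j-1].
  j=3: (alarm ∧ ¬reset) holds; reset holds at every k in [2,2] → satisfied.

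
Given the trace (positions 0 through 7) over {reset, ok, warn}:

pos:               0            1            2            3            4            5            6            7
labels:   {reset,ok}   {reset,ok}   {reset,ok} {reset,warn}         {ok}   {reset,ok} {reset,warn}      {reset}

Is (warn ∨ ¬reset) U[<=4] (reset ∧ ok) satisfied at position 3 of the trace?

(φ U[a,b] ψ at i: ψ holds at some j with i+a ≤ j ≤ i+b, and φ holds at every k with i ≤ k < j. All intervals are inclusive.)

Need some j in [3,7] with (reset ∧ ok), and (warn ∨ ¬reset) at every k in [3,j-1].
  j=3: (reset ∧ ok) false.
  j=4: (reset ∧ ok) false.
  j=5: (reset ∧ ok) holds; (warn ∨ ¬reset) holds at every k in [3,4] → satisfied.

Holds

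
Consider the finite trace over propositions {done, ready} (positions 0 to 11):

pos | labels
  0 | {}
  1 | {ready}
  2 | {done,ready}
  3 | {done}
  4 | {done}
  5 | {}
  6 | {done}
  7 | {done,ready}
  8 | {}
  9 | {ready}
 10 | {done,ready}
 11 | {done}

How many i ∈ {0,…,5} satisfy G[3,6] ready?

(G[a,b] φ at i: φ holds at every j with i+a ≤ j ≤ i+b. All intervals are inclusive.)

0

Evaluate at each i in [0,5]:
  i=0: ✗ (fails at j=3)
  i=1: ✗ (fails at j=4)
  i=2: ✗ (fails at j=5)
  i=3: ✗ (fails at j=6)
  i=4: ✗ (fails at j=8)
  i=5: ✗ (fails at j=8)
Positions where it holds: {} → 0.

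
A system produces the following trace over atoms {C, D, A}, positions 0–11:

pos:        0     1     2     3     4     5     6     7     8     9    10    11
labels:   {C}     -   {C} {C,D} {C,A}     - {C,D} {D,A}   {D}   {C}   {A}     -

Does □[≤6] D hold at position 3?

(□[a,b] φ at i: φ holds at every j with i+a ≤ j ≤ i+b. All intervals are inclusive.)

Check D at every j in [3,9]:
  j=3: true
  j=4: false
  j=5: false
  j=6: true
  j=7: true
  j=8: true
  j=9: false
Fails at j=4 → formula fails.

False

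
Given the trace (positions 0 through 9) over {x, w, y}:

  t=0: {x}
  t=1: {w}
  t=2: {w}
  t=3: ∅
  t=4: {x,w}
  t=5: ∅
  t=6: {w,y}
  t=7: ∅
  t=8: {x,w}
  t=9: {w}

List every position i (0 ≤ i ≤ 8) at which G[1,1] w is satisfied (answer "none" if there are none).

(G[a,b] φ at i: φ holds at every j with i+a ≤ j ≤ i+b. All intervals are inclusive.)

0, 1, 3, 5, 7, 8

Evaluate at each i in [0,8]:
  i=0: ✓ (all of [1,1])
  i=1: ✓ (all of [2,2])
  i=2: ✗ (fails at j=3)
  i=3: ✓ (all of [4,4])
  i=4: ✗ (fails at j=5)
  i=5: ✓ (all of [6,6])
  i=6: ✗ (fails at j=7)
  i=7: ✓ (all of [8,8])
  i=8: ✓ (all of [9,9])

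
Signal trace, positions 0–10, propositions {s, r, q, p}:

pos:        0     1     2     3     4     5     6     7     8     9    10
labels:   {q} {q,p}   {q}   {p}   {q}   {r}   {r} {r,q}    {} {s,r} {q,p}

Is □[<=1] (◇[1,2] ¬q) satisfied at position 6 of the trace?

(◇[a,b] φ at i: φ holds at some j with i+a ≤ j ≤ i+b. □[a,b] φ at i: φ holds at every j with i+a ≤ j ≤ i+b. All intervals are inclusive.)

Holds

Check ◇[1,2] ¬q at every j in [6,7]:
  j=6: holds (witness at 8)
  j=7: holds (witness at 8)
All positions satisfy it → formula holds.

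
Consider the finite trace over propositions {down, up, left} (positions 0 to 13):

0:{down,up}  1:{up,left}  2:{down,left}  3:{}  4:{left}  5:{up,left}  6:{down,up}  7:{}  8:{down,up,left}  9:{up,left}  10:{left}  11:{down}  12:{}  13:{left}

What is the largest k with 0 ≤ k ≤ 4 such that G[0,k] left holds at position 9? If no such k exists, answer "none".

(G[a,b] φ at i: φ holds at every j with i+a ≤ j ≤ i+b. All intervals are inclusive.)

1

left must hold from j=9 onward; find where it first fails.
  j=9: holds
  j=10: holds
  j=11: fails
Holds on [9,10], so largest k = 1.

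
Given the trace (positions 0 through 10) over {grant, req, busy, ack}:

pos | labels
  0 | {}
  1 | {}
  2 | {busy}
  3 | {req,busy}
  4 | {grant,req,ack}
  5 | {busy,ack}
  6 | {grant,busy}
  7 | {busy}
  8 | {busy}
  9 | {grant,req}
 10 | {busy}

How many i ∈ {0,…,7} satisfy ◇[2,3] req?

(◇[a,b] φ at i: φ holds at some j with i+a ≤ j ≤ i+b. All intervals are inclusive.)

Evaluate at each i in [0,7]:
  i=0: ✓ (witness j=3)
  i=1: ✓ (witness j=3)
  i=2: ✓ (witness j=4)
  i=3: ✗ (none in [5,6])
  i=4: ✗ (none in [6,7])
  i=5: ✗ (none in [7,8])
  i=6: ✓ (witness j=9)
  i=7: ✓ (witness j=9)
Positions where it holds: {0, 1, 2, 6, 7} → 5.

5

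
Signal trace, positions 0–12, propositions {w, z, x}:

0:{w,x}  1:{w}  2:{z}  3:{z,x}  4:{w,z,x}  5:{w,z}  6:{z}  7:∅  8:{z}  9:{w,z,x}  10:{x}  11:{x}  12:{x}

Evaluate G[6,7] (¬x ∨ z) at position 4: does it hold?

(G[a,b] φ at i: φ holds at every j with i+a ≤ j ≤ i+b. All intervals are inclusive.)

Check (¬x ∨ z) at every j in [10,11]:
  j=10: false
  j=11: false
Fails at j=10 → formula fails.

No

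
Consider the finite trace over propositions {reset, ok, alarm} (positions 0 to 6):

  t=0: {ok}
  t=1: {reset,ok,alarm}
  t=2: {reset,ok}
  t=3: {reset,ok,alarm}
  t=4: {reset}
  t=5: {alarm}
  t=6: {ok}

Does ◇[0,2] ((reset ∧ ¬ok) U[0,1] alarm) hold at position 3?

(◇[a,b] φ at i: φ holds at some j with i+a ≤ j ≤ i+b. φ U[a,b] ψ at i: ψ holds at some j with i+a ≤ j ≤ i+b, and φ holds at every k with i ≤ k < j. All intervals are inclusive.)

True

Check ((reset ∧ ¬ok) U[0,1] alarm) at each j in [3,5]:
  j=3: holds
  j=4: holds
  j=5: holds
Found at j=3 → formula holds.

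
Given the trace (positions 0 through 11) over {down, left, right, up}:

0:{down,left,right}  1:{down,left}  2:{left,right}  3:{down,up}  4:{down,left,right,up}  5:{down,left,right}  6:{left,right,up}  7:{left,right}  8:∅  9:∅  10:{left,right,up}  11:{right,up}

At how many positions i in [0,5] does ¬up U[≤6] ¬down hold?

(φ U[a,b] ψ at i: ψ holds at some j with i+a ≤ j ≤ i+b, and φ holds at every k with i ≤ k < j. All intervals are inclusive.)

4

Evaluate at each i in [0,5]:
  i=0: ✓ (rhs at j=2; lhs holds on [0,1])
  i=1: ✓ (rhs at j=2; lhs holds on [1,1])
  i=2: ✓ (rhs at j=2)
  i=3: ✗ (lhs fails at k=3 before rhs at j=6)
  i=4: ✗ (lhs fails at k=4 before rhs at j=6)
  i=5: ✓ (rhs at j=6; lhs holds on [5,5])
Positions where it holds: {0, 1, 2, 5} → 4.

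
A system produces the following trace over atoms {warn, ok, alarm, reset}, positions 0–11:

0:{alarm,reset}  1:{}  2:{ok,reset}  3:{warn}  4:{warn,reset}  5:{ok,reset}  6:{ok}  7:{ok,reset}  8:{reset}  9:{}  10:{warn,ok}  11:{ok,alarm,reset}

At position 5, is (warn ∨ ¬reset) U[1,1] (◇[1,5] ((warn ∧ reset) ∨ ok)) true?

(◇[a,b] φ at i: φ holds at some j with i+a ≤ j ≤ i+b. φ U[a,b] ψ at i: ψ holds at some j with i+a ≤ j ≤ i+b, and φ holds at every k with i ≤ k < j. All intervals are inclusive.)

Need some j in [6,6] with ◇[1,5] ((warn ∧ reset) ∨ ok), and (warn ∨ ¬reset) at every k in [5,j-1].
  j=6: ◇[1,5] ((warn ∧ reset) ∨ ok) holds, but (warn ∨ ¬reset) fails at k=5 → not this j.
No j in the window works → until fails.

False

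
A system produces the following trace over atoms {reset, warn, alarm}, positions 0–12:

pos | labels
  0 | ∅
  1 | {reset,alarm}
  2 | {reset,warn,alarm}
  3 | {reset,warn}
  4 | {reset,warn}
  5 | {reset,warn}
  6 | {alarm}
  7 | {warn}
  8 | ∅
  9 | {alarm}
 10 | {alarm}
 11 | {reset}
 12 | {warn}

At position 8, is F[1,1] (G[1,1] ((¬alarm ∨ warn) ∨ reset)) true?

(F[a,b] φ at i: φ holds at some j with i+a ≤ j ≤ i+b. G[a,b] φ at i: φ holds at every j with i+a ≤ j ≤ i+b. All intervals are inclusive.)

False

Check G[1,1] ((¬alarm ∨ warn) ∨ reset) at each j in [9,9]:
  j=9: fails at 10
No position in the window satisfies it → formula fails.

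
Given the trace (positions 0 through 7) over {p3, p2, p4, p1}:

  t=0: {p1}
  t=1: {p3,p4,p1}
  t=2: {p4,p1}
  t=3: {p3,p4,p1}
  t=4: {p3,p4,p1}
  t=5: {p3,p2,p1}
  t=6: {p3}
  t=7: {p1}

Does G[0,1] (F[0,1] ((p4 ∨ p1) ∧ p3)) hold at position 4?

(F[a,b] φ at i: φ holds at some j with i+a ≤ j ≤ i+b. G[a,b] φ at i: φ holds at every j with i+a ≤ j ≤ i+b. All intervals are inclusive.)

Check F[0,1] ((p4 ∨ p1) ∧ p3) at every j in [4,5]:
  j=4: holds (witness at 4)
  j=5: holds (witness at 5)
All positions satisfy it → formula holds.

True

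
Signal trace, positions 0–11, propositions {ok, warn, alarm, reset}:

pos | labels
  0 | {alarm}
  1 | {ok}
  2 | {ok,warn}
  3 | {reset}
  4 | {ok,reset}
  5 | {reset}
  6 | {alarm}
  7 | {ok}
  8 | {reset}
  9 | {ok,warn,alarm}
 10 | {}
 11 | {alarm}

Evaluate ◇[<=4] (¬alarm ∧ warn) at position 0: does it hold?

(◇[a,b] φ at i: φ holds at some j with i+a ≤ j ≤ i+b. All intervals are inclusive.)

Check (¬alarm ∧ warn) at each j in [0,4]:
  j=0: false
  j=1: false
  j=2: true
  j=3: false
  j=4: false
Found at j=2 → formula holds.

True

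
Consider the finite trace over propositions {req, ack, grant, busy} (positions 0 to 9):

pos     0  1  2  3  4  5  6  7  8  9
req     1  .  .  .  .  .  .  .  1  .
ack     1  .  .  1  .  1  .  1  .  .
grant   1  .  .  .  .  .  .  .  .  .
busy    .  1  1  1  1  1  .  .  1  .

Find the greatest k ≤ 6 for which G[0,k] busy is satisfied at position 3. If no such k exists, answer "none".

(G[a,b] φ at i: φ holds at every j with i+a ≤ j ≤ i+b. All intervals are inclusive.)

busy must hold from j=3 onward; find where it first fails.
  j=3: holds
  j=4: holds
  j=5: holds
  j=6: fails
Holds on [3,5], so largest k = 2.

2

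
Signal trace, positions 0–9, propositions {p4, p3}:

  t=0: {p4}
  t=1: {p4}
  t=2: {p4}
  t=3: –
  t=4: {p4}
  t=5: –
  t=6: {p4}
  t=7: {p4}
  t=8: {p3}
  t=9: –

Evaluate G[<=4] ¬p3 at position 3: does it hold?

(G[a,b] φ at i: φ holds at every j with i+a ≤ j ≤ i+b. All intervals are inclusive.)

Check ¬p3 at every j in [3,7]:
  j=3: true
  j=4: true
  j=5: true
  j=6: true
  j=7: true
All positions satisfy it → formula holds.

Yes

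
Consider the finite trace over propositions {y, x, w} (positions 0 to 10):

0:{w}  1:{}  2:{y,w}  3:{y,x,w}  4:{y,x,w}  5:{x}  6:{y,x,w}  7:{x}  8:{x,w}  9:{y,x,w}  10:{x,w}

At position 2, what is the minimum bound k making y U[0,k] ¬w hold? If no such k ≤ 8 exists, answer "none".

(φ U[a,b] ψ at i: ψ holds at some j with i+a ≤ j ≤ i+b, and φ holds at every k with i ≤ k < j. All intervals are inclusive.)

Need earliest j ≥ 2 with ¬w, and y at every k in [2,j-1].
  j=2: rhs fails.
  j=3: rhs fails.
  j=4: rhs fails.
  j=5: rhs holds; lhs holds on [2,4]. k = 3.

3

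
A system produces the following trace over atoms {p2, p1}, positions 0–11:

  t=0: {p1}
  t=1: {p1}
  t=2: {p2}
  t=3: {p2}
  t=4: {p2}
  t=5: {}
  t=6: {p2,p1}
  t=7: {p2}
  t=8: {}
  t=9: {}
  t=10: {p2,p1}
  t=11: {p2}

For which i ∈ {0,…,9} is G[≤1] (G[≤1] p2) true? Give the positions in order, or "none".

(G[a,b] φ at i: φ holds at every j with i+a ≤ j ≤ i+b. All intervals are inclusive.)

2

Evaluate at each i in [0,9]:
  i=0: ✗ (fails at j=0)
  i=1: ✗ (fails at j=1)
  i=2: ✓ (all of [2,3])
  i=3: ✗ (fails at j=4)
  i=4: ✗ (fails at j=4)
  i=5: ✗ (fails at j=5)
  i=6: ✗ (fails at j=7)
  i=7: ✗ (fails at j=7)
  i=8: ✗ (fails at j=8)
  i=9: ✗ (fails at j=9)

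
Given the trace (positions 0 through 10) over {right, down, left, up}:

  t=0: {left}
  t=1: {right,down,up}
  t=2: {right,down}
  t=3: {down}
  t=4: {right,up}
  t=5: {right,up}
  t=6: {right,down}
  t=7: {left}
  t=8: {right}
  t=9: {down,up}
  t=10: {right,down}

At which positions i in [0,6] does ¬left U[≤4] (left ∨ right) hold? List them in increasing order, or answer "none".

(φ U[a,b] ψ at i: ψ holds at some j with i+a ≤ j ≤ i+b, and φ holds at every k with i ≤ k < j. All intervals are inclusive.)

0, 1, 2, 3, 4, 5, 6

Evaluate at each i in [0,6]:
  i=0: ✓ (rhs at j=0)
  i=1: ✓ (rhs at j=1)
  i=2: ✓ (rhs at j=2)
  i=3: ✓ (rhs at j=4; lhs holds on [3,3])
  i=4: ✓ (rhs at j=4)
  i=5: ✓ (rhs at j=5)
  i=6: ✓ (rhs at j=6)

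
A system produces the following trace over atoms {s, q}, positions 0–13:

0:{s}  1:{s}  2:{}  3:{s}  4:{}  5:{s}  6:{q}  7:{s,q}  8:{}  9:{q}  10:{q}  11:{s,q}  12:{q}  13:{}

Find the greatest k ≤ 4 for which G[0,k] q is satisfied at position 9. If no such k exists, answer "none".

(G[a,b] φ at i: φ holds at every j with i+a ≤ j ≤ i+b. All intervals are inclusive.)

q must hold from j=9 onward; find where it first fails.
  j=9: holds
  j=10: holds
  j=11: holds
  j=12: holds
  j=13: fails
Holds on [9,12], so largest k = 3.

3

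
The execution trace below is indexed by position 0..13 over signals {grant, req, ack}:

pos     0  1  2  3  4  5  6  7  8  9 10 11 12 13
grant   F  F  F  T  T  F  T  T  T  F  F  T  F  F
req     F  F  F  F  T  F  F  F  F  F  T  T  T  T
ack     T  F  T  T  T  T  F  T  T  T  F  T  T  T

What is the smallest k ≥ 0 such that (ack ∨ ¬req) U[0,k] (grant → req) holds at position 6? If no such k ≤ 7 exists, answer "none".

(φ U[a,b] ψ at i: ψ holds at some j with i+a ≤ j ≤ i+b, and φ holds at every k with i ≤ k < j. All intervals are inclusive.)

Need earliest j ≥ 6 with (grant → req), and (ack ∨ ¬req) at every k in [6,j-1].
  j=6: rhs fails.
  j=7: rhs fails.
  j=8: rhs fails.
  j=9: rhs holds; lhs holds on [6,8]. k = 3.

3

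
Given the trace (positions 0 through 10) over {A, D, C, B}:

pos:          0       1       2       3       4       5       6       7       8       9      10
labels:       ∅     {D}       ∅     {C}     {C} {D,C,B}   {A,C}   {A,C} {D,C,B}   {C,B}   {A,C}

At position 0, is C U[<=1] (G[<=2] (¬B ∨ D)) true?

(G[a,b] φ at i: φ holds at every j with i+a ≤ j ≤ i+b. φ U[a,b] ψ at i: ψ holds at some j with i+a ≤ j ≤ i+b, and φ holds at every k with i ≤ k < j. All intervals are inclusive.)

Yes

Need some j in [0,1] with G[<=2] (¬B ∨ D), and C at every k in [0,j-1].
  j=0: G[<=2] (¬B ∨ D) holds; no prefix to check → satisfied.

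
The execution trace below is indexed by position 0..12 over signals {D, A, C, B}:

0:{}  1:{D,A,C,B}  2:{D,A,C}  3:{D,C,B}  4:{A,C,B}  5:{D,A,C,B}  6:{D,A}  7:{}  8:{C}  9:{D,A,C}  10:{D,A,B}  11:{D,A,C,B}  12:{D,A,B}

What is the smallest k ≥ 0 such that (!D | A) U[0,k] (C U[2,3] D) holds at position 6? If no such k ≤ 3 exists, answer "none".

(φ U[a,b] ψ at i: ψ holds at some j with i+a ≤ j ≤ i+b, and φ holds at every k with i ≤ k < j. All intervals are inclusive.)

2

Need earliest j ≥ 6 with (C U[2,3] D), and (!D | A) at every k in [6,j-1].
  j=6: rhs fails.
  j=7: rhs fails.
  j=8: rhs holds; lhs holds on [6,7]. k = 2.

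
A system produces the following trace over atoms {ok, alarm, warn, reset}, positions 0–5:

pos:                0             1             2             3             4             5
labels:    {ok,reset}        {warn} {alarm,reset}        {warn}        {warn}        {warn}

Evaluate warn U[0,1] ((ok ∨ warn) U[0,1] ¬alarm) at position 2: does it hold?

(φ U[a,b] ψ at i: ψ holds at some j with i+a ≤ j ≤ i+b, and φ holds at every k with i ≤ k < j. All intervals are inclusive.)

Need some j in [2,3] with ((ok ∨ warn) U[0,1] ¬alarm), and warn at every k in [2,j-1].
  j=2: ((ok ∨ warn) U[0,1] ¬alarm) — fails.
  j=3: ((ok ∨ warn) U[0,1] ¬alarm) holds, but warn fails at k=2 → not this j.
No j in the window works → until fails.

Does not hold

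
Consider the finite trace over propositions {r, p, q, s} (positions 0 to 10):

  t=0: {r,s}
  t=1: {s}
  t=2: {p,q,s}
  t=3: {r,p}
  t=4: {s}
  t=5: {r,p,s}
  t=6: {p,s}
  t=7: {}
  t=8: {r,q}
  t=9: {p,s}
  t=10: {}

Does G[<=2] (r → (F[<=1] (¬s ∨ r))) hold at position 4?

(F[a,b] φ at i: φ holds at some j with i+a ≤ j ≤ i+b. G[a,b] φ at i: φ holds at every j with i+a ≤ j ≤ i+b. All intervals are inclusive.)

True

Check (r → (F[<=1] (¬s ∨ r))) at every j in [4,6]:
  j=4: antecedent false → ✓
  j=5: antecedent true; consequent holds (witness at 5) → ✓
  j=6: antecedent false → ✓
All positions satisfy it → formula holds.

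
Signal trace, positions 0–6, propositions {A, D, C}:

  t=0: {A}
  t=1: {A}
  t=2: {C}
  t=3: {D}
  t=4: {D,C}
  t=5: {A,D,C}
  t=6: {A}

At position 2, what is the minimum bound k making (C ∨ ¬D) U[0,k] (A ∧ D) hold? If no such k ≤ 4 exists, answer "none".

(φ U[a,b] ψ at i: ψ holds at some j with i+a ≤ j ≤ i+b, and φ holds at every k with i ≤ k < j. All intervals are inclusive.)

Need earliest j ≥ 2 with (A ∧ D), and (C ∨ ¬D) at every k in [2,j-1].
  j=2: rhs fails.
  j=3: rhs fails.
  j=4: rhs fails.
  j=5: rhs holds but lhs fails at k=3.
  j=6: rhs fails.
No witness within the range → none.

none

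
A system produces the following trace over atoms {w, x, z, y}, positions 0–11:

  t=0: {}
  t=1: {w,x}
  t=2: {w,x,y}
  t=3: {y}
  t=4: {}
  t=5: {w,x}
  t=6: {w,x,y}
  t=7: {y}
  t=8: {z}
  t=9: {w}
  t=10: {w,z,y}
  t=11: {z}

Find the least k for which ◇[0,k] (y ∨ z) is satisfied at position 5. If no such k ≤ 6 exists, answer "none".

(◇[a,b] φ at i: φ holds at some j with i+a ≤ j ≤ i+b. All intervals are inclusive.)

Scan j = 5,6,… for (y ∨ z):
  j=5: fails
  j=6: holds
First hit at j=6, so smallest k = 6-5 = 1.

1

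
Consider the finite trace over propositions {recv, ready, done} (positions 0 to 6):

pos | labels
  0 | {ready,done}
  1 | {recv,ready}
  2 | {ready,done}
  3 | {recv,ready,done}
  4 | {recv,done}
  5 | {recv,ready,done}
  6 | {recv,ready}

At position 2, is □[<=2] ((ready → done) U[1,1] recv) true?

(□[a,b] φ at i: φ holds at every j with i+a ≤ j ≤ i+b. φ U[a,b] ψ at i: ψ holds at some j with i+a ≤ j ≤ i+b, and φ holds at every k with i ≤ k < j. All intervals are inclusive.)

Holds

Check ((ready → done) U[1,1] recv) at every j in [2,4]:
  j=2: holds
  j=3: holds
  j=4: holds
All positions satisfy it → formula holds.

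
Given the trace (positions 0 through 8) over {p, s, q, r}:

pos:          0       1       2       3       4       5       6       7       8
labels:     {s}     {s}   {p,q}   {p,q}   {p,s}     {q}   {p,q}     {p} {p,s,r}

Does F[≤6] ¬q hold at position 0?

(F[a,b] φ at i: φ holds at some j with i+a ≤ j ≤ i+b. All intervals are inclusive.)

True

Check ¬q at each j in [0,6]:
  j=0: true
  j=1: true
  j=2: false
  j=3: false
  j=4: true
  j=5: false
  j=6: false
Found at j=0 → formula holds.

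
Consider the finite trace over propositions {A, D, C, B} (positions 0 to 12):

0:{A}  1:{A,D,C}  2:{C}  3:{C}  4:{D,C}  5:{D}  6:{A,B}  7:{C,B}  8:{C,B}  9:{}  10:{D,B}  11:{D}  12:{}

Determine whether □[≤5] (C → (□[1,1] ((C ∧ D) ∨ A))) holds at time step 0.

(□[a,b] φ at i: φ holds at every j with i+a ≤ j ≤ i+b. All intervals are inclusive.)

Check (C → (□[1,1] ((C ∧ D) ∨ A))) at every j in [0,5]:
  j=0: antecedent false → ✓
  j=1: antecedent true; consequent fails at 2 → ✗
  j=2: antecedent true; consequent fails at 3 → ✗
  j=3: antecedent true; consequent holds on [4,4] → ✓
  j=4: antecedent true; consequent fails at 5 → ✗
  j=5: antecedent false → ✓
Fails at j=1 → formula fails.

False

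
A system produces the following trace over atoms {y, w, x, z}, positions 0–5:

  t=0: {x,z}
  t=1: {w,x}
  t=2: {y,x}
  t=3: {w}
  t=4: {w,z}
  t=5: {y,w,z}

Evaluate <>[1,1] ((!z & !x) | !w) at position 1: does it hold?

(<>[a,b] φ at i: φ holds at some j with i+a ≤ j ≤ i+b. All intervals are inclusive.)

Yes

Check ((!z & !x) | !w) at each j in [2,2]:
  j=2: true
Found at j=2 → formula holds.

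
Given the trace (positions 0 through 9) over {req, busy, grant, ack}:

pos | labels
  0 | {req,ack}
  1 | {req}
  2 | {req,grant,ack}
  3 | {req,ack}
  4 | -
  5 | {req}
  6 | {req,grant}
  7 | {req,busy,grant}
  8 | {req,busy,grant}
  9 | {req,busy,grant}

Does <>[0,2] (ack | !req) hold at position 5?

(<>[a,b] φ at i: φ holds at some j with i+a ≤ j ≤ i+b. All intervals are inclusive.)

Check (ack | !req) at each j in [5,7]:
  j=5: false
  j=6: false
  j=7: false
No position in the window satisfies it → formula fails.

Does not hold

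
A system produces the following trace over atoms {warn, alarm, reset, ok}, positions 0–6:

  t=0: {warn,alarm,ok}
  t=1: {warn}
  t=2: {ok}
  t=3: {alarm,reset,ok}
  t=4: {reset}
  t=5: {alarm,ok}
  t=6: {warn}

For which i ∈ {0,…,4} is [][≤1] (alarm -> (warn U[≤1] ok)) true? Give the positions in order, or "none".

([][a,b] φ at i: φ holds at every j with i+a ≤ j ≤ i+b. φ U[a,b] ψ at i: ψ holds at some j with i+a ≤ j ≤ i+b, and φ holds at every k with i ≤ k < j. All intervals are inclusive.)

Evaluate at each i in [0,4]:
  i=0: ✓ (all of [0,1])
  i=1: ✓ (all of [1,2])
  i=2: ✓ (all of [2,3])
  i=3: ✓ (all of [3,4])
  i=4: ✓ (all of [4,5])

0, 1, 2, 3, 4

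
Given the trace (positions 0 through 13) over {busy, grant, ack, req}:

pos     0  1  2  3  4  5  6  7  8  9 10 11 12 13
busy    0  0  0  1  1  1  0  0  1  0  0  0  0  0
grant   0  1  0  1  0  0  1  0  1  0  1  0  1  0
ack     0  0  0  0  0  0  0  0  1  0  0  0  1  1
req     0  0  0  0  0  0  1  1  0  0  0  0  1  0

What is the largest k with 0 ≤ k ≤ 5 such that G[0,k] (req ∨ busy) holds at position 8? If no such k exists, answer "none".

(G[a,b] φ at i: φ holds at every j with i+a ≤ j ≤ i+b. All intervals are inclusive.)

0

(req ∨ busy) must hold from j=8 onward; find where it first fails.
  j=8: holds
  j=9: fails
Holds on [8,8], so largest k = 0.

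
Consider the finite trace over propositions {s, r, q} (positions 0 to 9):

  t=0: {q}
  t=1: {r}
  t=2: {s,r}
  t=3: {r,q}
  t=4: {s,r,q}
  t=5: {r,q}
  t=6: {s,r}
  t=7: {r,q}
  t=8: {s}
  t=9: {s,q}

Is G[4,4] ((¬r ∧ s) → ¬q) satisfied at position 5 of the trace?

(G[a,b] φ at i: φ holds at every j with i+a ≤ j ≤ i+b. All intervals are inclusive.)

Check ((¬r ∧ s) → ¬q) at every j in [9,9]:
  j=9: antecedent true; consequent false → ✗
Fails at j=9 → formula fails.

No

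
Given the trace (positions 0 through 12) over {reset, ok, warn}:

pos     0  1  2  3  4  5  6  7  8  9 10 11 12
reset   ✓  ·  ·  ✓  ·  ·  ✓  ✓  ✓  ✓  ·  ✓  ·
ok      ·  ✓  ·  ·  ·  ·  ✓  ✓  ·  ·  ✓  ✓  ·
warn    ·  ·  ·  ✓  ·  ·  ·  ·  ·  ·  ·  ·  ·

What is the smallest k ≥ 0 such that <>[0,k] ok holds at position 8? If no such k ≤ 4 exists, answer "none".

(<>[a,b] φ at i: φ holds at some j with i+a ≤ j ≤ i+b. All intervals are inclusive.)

2

Scan j = 8,9,… for ok:
  j=8: fails
  j=9: fails
  j=10: holds
First hit at j=10, so smallest k = 10-8 = 2.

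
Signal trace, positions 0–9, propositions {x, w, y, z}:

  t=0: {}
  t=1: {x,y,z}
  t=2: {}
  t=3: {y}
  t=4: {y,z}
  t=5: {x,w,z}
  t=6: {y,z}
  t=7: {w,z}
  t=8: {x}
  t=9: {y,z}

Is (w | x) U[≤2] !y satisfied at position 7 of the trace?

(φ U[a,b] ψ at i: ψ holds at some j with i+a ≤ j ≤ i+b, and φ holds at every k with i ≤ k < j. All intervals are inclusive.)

Need some j in [7,9] with !y, and (w | x) at every k in [7,j-1].
  j=7: !y holds; no prefix to check → satisfied.

True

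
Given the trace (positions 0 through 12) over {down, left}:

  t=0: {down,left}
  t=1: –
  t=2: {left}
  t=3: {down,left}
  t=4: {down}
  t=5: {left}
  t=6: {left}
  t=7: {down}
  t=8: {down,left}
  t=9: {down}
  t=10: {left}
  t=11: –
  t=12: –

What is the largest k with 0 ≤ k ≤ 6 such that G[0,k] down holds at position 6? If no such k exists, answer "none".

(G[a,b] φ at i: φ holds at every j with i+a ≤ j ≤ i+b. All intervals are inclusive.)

none

down must hold from j=6 onward; find where it first fails.
  j=6: fails → no k works.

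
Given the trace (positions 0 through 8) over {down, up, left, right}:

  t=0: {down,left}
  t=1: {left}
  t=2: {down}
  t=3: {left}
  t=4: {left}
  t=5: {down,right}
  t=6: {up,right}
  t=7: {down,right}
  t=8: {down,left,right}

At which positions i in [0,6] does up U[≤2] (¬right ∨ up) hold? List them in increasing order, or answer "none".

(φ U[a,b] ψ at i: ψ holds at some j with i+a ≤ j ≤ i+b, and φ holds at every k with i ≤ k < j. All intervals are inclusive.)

Evaluate at each i in [0,6]:
  i=0: ✓ (rhs at j=0)
  i=1: ✓ (rhs at j=1)
  i=2: ✓ (rhs at j=2)
  i=3: ✓ (rhs at j=3)
  i=4: ✓ (rhs at j=4)
  i=5: ✗ (lhs fails at k=5 before rhs at j=6)
  i=6: ✓ (rhs at j=6)

0, 1, 2, 3, 4, 6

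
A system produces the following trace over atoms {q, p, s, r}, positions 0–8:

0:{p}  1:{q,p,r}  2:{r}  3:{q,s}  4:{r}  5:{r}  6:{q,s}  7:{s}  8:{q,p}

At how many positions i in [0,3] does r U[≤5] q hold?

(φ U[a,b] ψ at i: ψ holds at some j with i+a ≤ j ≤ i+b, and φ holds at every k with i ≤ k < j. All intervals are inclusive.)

3

Evaluate at each i in [0,3]:
  i=0: ✗ (lhs fails at k=0 before rhs at j=1)
  i=1: ✓ (rhs at j=1)
  i=2: ✓ (rhs at j=3; lhs holds on [2,2])
  i=3: ✓ (rhs at j=3)
Positions where it holds: {1, 2, 3} → 3.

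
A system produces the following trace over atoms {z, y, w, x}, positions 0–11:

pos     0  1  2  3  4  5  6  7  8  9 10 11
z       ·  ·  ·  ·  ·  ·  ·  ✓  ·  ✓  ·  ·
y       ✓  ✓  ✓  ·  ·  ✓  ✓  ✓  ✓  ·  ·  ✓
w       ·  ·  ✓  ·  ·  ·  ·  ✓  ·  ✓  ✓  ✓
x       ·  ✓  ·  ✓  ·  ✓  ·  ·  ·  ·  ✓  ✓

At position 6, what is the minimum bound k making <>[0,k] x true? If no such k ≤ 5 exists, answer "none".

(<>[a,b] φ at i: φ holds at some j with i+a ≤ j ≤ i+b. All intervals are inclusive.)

4

Scan j = 6,7,… for x:
  j=6: fails
  j=7: fails
  j=8: fails
  j=9: fails
  j=10: holds
First hit at j=10, so smallest k = 10-6 = 4.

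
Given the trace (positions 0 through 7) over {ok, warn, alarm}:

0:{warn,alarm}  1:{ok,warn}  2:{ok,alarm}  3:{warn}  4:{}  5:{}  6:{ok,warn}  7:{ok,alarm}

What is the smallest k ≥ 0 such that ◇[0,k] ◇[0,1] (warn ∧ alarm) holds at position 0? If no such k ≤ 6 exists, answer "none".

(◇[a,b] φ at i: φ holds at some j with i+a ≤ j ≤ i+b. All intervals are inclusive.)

Scan j = 0,1,… for ◇[0,1] (warn ∧ alarm):
  j=0: holds
First hit at j=0, so smallest k = 0-0 = 0.

0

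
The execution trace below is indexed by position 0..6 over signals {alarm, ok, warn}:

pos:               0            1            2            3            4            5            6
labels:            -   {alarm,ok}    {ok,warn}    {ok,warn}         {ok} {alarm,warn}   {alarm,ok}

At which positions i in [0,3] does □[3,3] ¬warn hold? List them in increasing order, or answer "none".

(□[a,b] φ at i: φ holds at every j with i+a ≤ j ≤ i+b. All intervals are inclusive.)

Evaluate at each i in [0,3]:
  i=0: ✗ (fails at j=3)
  i=1: ✓ (all of [4,4])
  i=2: ✗ (fails at j=5)
  i=3: ✓ (all of [6,6])

1, 3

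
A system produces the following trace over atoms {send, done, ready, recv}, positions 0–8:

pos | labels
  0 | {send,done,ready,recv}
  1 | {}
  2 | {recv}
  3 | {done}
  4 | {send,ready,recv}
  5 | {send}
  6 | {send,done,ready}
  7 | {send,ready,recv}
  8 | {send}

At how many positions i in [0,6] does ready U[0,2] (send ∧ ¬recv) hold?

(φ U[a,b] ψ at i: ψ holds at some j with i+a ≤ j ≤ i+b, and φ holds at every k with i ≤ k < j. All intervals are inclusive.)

Evaluate at each i in [0,6]:
  i=0: ✗ (no rhs in [0,2])
  i=1: ✗ (no rhs in [1,3])
  i=2: ✗ (no rhs in [2,4])
  i=3: ✗ (lhs fails at k=3 before rhs at j=5)
  i=4: ✓ (rhs at j=5; lhs holds on [4,4])
  i=5: ✓ (rhs at j=5)
  i=6: ✓ (rhs at j=6)
Positions where it holds: {4, 5, 6} → 3.

3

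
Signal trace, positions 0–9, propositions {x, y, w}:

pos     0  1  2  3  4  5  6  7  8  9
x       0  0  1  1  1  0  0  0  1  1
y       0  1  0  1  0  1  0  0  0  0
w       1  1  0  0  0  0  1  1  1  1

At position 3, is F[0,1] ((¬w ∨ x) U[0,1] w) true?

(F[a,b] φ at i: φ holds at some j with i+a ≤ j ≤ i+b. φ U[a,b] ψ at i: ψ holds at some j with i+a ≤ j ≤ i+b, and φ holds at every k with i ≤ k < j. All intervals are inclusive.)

Does not hold

Check ((¬w ∨ x) U[0,1] w) at each j in [3,4]:
  j=3: fails
  j=4: fails
No position in the window satisfies it → formula fails.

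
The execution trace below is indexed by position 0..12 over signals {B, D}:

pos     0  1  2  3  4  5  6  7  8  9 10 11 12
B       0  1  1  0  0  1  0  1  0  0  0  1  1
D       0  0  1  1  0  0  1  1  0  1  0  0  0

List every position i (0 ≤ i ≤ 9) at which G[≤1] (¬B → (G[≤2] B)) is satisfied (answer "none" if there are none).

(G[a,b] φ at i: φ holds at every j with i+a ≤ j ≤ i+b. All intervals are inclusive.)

1

Evaluate at each i in [0,9]:
  i=0: ✗ (fails at j=0)
  i=1: ✓ (all of [1,2])
  i=2: ✗ (fails at j=3)
  i=3: ✗ (fails at j=3)
  i=4: ✗ (fails at j=4)
  i=5: ✗ (fails at j=6)
  i=6: ✗ (fails at j=6)
  i=7: ✗ (fails at j=8)
  i=8: ✗ (fails at j=8)
  i=9: ✗ (fails at j=9)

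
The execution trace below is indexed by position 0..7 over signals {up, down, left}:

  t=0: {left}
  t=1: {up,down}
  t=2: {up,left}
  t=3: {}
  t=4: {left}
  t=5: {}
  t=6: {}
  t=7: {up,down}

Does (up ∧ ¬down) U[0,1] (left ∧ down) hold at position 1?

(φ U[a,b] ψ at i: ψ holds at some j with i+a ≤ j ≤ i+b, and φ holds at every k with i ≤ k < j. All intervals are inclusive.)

Need some j in [1,2] with (left ∧ down), and (up ∧ ¬down) at every k in [1,j-1].
  j=1: (left ∧ down) false.
  j=2: (left ∧ down) false.
No j in the window works → until fails.

Does not hold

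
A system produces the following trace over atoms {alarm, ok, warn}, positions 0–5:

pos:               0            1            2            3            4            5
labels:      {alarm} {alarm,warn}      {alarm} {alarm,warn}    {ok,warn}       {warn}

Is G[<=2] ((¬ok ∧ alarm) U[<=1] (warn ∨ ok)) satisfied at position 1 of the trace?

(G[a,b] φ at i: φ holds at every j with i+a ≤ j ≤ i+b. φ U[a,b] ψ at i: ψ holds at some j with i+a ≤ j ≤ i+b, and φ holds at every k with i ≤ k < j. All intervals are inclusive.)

Check ((¬ok ∧ alarm) U[<=1] (warn ∨ ok)) at every j in [1,3]:
  j=1: holds
  j=2: holds
  j=3: holds
All positions satisfy it → formula holds.

Yes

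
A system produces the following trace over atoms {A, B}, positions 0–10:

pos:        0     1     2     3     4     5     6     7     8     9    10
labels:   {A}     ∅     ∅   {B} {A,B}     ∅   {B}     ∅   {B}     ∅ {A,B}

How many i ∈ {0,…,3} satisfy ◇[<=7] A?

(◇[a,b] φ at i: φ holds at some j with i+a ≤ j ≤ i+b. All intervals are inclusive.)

4

Evaluate at each i in [0,3]:
  i=0: ✓ (witness j=0)
  i=1: ✓ (witness j=4)
  i=2: ✓ (witness j=4)
  i=3: ✓ (witness j=4)
Positions where it holds: {0, 1, 2, 3} → 4.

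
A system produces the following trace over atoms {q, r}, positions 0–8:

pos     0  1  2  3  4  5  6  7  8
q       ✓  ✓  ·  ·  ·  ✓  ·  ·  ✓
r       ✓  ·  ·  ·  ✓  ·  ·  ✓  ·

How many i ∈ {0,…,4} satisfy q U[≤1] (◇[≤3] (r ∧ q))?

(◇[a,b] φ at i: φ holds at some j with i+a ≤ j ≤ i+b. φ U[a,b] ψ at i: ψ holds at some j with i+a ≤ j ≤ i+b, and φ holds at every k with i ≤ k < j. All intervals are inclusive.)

1

Evaluate at each i in [0,4]:
  i=0: ✓ (rhs at j=0)
  i=1: ✗ (no rhs in [1,2])
  i=2: ✗ (no rhs in [2,3])
  i=3: ✗ (no rhs in [3,4])
  i=4: ✗ (no rhs in [4,5])
Positions where it holds: {0} → 1.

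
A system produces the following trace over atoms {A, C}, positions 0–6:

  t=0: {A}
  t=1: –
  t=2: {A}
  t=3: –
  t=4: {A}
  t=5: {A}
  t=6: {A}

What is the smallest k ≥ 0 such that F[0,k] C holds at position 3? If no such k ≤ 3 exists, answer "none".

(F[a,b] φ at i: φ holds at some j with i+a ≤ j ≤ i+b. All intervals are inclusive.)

none

Scan j = 3,4,… for C:
  j=3: fails
  j=4: fails
  j=5: fails
  j=6: fails
No j in [3,6] satisfies it → none.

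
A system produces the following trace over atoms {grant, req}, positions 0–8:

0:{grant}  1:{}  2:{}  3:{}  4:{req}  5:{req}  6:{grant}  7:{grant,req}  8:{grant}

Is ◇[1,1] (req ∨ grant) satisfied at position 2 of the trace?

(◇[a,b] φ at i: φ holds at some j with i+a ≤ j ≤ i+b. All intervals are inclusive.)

No

Check (req ∨ grant) at each j in [3,3]:
  j=3: false
No position in the window satisfies it → formula fails.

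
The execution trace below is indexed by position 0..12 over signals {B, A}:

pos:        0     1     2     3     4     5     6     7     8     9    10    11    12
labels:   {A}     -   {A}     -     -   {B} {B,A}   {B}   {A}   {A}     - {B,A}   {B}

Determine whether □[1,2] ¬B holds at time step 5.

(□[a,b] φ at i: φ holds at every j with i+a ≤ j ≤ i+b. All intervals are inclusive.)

False

Check ¬B at every j in [6,7]:
  j=6: false
  j=7: false
Fails at j=6 → formula fails.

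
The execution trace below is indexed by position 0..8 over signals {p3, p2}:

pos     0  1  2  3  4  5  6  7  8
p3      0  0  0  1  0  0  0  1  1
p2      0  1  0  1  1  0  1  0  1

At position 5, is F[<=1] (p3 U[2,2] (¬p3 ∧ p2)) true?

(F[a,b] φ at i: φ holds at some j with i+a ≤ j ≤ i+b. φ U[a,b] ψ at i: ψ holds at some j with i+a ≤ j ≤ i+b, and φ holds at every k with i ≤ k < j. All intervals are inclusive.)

Does not hold

Check (p3 U[2,2] (¬p3 ∧ p2)) at each j in [5,6]:
  j=5: fails
  j=6: fails
No position in the window satisfies it → formula fails.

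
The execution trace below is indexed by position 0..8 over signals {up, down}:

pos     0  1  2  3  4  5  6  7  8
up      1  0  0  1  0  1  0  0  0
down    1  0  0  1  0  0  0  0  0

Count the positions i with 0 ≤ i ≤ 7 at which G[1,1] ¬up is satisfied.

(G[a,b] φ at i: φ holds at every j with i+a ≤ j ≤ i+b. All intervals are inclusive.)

Evaluate at each i in [0,7]:
  i=0: ✓ (all of [1,1])
  i=1: ✓ (all of [2,2])
  i=2: ✗ (fails at j=3)
  i=3: ✓ (all of [4,4])
  i=4: ✗ (fails at j=5)
  i=5: ✓ (all of [6,6])
  i=6: ✓ (all of [7,7])
  i=7: ✓ (all of [8,8])
Positions where it holds: {0, 1, 3, 5, 6, 7} → 6.

6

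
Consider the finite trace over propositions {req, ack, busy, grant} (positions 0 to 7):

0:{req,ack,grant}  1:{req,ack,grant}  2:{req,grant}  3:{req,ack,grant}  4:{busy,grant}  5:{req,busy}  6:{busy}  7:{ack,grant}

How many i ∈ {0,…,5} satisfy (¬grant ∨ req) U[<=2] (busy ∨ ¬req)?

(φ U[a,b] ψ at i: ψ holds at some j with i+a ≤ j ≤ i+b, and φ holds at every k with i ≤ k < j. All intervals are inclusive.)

Evaluate at each i in [0,5]:
  i=0: ✗ (no rhs in [0,2])
  i=1: ✗ (no rhs in [1,3])
  i=2: ✓ (rhs at j=4; lhs holds on [2,3])
  i=3: ✓ (rhs at j=4; lhs holds on [3,3])
  i=4: ✓ (rhs at j=4)
  i=5: ✓ (rhs at j=5)
Positions where it holds: {2, 3, 4, 5} → 4.

4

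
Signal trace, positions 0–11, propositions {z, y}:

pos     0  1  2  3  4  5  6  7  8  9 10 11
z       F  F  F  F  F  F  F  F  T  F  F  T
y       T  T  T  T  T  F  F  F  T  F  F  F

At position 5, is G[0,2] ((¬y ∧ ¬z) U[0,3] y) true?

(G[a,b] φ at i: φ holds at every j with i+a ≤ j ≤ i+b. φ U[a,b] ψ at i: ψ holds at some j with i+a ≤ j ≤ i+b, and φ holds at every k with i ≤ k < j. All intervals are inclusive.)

Check ((¬y ∧ ¬z) U[0,3] y) at every j in [5,7]:
  j=5: holds
  j=6: holds
  j=7: holds
All positions satisfy it → formula holds.

Holds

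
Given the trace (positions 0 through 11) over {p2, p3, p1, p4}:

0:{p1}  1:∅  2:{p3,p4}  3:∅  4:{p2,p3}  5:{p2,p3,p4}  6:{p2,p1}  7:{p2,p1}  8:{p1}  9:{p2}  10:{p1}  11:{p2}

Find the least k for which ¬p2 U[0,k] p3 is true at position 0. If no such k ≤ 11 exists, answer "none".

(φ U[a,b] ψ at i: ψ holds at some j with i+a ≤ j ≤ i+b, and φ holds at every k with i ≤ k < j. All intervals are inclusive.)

2

Need earliest j ≥ 0 with p3, and ¬p2 at every k in [0,j-1].
  j=0: rhs fails.
  j=1: rhs fails.
  j=2: rhs holds; lhs holds on [0,1]. k = 2.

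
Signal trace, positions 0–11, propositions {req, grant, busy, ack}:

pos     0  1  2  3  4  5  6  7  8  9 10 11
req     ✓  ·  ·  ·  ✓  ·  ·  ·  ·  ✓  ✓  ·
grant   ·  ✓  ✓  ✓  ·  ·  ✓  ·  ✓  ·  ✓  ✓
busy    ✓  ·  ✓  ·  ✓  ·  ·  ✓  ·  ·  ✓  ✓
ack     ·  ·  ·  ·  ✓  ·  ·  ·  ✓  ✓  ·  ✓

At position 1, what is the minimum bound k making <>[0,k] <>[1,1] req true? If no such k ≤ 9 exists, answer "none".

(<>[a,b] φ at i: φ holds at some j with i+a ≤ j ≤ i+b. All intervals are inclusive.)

2

Scan j = 1,2,… for <>[1,1] req:
  j=1: fails
  j=2: fails
  j=3: holds
First hit at j=3, so smallest k = 3-1 = 2.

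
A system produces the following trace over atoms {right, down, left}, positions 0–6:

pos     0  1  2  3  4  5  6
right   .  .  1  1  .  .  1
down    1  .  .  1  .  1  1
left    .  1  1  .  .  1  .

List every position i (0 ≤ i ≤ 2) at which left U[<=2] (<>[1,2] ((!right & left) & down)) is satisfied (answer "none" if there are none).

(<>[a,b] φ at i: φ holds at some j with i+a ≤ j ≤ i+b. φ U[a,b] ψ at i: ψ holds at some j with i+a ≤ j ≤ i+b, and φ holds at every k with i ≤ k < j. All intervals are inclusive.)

Evaluate at each i in [0,2]:
  i=0: ✗ (no rhs in [0,2])
  i=1: ✓ (rhs at j=3; lhs holds on [1,2])
  i=2: ✓ (rhs at j=3; lhs holds on [2,2])

1, 2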